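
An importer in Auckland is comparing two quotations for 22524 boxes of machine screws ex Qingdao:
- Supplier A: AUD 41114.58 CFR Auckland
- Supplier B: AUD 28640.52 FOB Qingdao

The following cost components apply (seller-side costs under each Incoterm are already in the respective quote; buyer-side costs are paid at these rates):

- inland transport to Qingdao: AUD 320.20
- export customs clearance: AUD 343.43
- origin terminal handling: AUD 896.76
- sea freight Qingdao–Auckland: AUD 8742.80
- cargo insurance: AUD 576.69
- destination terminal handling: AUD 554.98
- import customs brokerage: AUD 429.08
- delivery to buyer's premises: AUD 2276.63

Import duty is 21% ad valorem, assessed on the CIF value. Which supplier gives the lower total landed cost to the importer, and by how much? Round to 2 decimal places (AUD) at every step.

Supplier B is cheaper by AUD 4514.83

Supplier A (CFR):
CIF value = CFR price + insurance = 41114.58 + 576.69 = 41691.27
Import duty = 41691.27 × 21% = 8755.17
Buyer bears (A): 576.69 + 554.98 + 429.08 + 2276.63 = 3837.38
Landed cost (A) = invoice 41114.58 + 3837.38 + duty 8755.17 = 53707.13
Supplier B (FOB):
CIF value = FOB price + freight + insurance = 28640.52 + 8742.80 + 576.69 = 37960.01
Import duty = 37960.01 × 21% = 7971.60
Buyer bears (B): 8742.80 + 576.69 + 554.98 + 429.08 + 2276.63 = 12580.18
Landed cost (B) = invoice 28640.52 + 12580.18 + duty 7971.60 = 49192.30
Difference = |53707.13 − 49192.30| = 4514.83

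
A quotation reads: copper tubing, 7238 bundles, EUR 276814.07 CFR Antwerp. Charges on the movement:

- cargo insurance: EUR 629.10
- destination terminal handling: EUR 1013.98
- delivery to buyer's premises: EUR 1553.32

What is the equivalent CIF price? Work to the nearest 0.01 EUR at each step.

CIF price: EUR 277443.17

Not relevant to the conversion: destination terminal, delivery — on the buyer under both terms; not part of either seller's price.
From CFR to CIF, the seller additionally bears: insurance.
CIF price = 276814.07 + 629.10 = 277443.17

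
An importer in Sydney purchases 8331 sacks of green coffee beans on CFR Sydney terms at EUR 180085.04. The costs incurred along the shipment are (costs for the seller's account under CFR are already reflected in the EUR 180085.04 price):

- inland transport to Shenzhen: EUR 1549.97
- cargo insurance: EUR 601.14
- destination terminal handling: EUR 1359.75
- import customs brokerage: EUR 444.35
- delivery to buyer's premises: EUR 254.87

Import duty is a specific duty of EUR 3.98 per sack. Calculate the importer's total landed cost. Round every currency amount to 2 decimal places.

Total landed cost: EUR 215902.53

CFR: the seller pays costs through ocean freight to the destination port, but not insurance.
Already in the invoice (seller's account under CFR): inland to port — exclude.
CIF value = CFR price + insurance = 180085.04 + 601.14 = 180686.18
Import duty = 8331 × 3.98 = 33157.38
Buyer bears: insurance 601.14 + destination terminal 1359.75 + brokerage 444.35 + delivery 254.87 + duty 33157.38 = 35817.49
Landed cost = invoice 180085.04 + 35817.49 = 215902.53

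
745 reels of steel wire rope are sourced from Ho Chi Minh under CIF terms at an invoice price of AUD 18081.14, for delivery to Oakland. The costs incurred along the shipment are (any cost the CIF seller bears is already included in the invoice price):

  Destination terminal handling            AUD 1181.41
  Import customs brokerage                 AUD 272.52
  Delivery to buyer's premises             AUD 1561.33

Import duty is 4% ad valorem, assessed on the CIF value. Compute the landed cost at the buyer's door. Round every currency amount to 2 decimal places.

CIF: the seller pays costs through ocean freight and marine insurance to the destination port.
The CIF price already equals the CIF value: 18081.14
Import duty = 18081.14 × 4% = 723.25
Buyer bears: destination terminal 1181.41 + brokerage 272.52 + delivery 1561.33 + duty 723.25 = 3738.51
Landed cost = invoice 18081.14 + 3738.51 = 21819.65

Total landed cost: AUD 21819.65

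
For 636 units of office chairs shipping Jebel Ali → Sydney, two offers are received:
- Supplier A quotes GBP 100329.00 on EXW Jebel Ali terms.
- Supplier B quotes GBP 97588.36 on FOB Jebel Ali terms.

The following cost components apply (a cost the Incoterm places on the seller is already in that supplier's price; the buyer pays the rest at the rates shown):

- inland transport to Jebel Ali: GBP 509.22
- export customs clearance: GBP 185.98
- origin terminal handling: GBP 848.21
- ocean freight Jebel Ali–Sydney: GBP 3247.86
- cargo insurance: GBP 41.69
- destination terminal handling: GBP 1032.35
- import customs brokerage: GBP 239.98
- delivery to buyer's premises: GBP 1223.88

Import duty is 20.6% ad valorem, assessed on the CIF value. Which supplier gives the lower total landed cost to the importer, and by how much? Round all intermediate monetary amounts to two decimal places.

Supplier A (EXW):
CIF value = EXW price + inland to port + export clearance + origin terminal + freight + insurance = 100329.00 + 509.22 + 185.98 + 848.21 + 3247.86 + 41.69 = 105161.96
Import duty = 105161.96 × 20.6% = 21663.36
Buyer bears (A): 509.22 + 185.98 + 848.21 + 3247.86 + 41.69 + 1032.35 + 239.98 + 1223.88 = 7329.17
Landed cost (A) = invoice 100329.00 + 7329.17 + duty 21663.36 = 129321.53
Supplier B (FOB):
CIF value = FOB price + freight + insurance = 97588.36 + 3247.86 + 41.69 = 100877.91
Import duty = 100877.91 × 20.6% = 20780.85
Buyer bears (B): 3247.86 + 41.69 + 1032.35 + 239.98 + 1223.88 = 5785.76
Landed cost (B) = invoice 97588.36 + 5785.76 + duty 20780.85 = 124154.97
Difference = |129321.53 − 124154.97| = 5166.56

Supplier B is cheaper by GBP 5166.56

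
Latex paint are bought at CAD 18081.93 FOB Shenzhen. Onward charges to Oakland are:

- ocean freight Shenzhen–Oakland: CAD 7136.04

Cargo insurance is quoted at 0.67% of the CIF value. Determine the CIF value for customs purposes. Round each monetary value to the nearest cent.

Let C be the CIF value. C = FOB price + freight + 0.67% × C
C − 0.67% × C = 18081.93 + 7136.04
0.9933 × C = 25217.97
C = 25217.97 / 0.9933 = 25388.07
Insurance premium = 0.67% × 25388.07 = 170.10

CIF value: CAD 25388.07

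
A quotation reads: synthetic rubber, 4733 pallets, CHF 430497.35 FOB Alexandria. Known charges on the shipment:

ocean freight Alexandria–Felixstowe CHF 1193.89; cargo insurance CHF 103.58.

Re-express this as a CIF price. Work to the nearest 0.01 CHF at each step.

From FOB to CIF, the seller additionally bears: freight, insurance.
CIF price = 430497.35 + 1193.89 + 103.58 = 431794.82

CIF price: CHF 431794.82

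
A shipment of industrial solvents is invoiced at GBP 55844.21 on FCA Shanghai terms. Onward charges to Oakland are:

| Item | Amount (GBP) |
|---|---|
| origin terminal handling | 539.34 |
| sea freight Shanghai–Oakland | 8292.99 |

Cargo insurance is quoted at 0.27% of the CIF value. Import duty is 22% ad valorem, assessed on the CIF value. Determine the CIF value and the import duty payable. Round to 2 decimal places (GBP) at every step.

Let C be the CIF value. C = FCA price + pre-shipment costs + freight + 0.27% × C
C − 0.27% × C = 55844.21 + 539.34 + 8292.99
0.9973 × C = 64676.54
C = 64676.54 / 0.9973 = 64851.64
Insurance premium = 0.27% × 64851.64 = 175.10
Import duty = 64851.64 × 22% = 14267.36

CIF value: GBP 64851.64; import duty: GBP 14267.36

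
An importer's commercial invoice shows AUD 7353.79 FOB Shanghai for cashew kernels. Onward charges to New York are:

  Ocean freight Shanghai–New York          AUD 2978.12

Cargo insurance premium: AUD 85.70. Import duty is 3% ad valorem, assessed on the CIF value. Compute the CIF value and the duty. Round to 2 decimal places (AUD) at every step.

CIF = FOB price + freight + insurance
CIF = 7353.79 + 2978.12 + 85.70 = 10417.61
Import duty = 10417.61 × 3% = 312.53

CIF value: AUD 10417.61; import duty: AUD 312.53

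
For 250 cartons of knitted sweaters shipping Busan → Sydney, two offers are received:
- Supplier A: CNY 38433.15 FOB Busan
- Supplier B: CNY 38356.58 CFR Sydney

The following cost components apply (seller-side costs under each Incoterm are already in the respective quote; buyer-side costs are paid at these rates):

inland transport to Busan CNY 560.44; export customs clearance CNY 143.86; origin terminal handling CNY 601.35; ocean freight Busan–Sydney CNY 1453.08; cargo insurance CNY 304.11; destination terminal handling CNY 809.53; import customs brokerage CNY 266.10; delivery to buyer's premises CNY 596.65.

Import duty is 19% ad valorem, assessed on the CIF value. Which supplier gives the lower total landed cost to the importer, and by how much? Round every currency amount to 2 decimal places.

Supplier A (FOB):
CIF value = FOB price + freight + insurance = 38433.15 + 1453.08 + 304.11 = 40190.34
Import duty = 40190.34 × 19% = 7636.16
Buyer bears (A): 1453.08 + 304.11 + 809.53 + 266.10 + 596.65 = 3429.47
Landed cost (A) = invoice 38433.15 + 3429.47 + duty 7636.16 = 49498.78
Supplier B (CFR):
CIF value = CFR price + insurance = 38356.58 + 304.11 = 38660.69
Import duty = 38660.69 × 19% = 7345.53
Buyer bears (B): 304.11 + 809.53 + 266.10 + 596.65 = 1976.39
Landed cost (B) = invoice 38356.58 + 1976.39 + duty 7345.53 = 47678.50
Difference = |49498.78 − 47678.50| = 1820.28

Supplier B is cheaper by CNY 1820.28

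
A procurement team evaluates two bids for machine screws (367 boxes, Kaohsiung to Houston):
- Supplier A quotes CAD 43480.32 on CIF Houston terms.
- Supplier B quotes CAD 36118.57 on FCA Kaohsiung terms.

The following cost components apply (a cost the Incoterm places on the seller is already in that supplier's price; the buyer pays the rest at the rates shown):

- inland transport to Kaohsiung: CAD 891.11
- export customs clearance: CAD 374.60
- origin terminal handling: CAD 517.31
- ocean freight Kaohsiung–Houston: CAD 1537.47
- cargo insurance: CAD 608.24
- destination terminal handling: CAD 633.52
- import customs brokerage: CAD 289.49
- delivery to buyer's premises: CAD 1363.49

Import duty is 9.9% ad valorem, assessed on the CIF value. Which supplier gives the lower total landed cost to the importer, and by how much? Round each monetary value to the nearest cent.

Supplier A (CIF):
The CIF price already equals the CIF value: 43480.32
Import duty = 43480.32 × 9.9% = 4304.55
Buyer bears (A): 633.52 + 289.49 + 1363.49 = 2286.50
Landed cost (A) = invoice 43480.32 + 2286.50 + duty 4304.55 = 50071.37
Supplier B (FCA):
CIF value = FCA price + origin terminal + freight + insurance = 36118.57 + 517.31 + 1537.47 + 608.24 = 38781.59
Import duty = 38781.59 × 9.9% = 3839.38
Buyer bears (B): 517.31 + 1537.47 + 608.24 + 633.52 + 289.49 + 1363.49 = 4949.52
Landed cost (B) = invoice 36118.57 + 4949.52 + duty 3839.38 = 44907.47
Difference = |50071.37 − 44907.47| = 5163.90

Supplier B is cheaper by CAD 5163.90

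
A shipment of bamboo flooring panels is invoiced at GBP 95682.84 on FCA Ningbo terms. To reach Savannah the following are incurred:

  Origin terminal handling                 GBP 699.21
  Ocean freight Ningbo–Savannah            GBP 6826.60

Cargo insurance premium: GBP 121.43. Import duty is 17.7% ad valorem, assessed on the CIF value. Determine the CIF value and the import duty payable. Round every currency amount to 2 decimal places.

CIF value: GBP 103330.08; import duty: GBP 18289.42

CIF = FCA price + pre-shipment costs + freight + insurance
CIF = 95682.84 + 699.21 + 6826.60 + 121.43 = 103330.08
Import duty = 103330.08 × 17.7% = 18289.42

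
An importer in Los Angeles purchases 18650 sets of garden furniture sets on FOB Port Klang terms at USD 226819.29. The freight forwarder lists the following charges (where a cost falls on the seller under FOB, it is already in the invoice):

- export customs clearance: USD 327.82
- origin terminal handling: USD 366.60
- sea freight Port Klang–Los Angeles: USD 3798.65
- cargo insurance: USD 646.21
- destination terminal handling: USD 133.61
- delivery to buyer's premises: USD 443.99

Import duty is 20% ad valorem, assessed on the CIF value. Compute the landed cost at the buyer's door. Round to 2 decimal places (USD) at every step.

Total landed cost: USD 278094.58

FOB: the seller bears costs until goods are on board at the origin port; the buyer bears freight, insurance and all costs thereafter.
Already in the invoice (seller's account under FOB): export clearance, origin terminal — exclude.
CIF value = FOB price + freight + insurance = 226819.29 + 3798.65 + 646.21 = 231264.15
Import duty = 231264.15 × 20% = 46252.83
Buyer bears: freight 3798.65 + insurance 646.21 + destination terminal 133.61 + delivery 443.99 + duty 46252.83 = 51275.29
Landed cost = invoice 226819.29 + 51275.29 = 278094.58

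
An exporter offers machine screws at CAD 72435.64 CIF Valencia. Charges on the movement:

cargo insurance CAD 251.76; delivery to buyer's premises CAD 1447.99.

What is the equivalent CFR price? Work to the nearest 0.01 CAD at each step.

CFR price: CAD 72183.88

Not relevant to the conversion: delivery — on the buyer under both terms; not part of either seller's price.
From CIF to CFR, the seller no longer bears: insurance.
CFR price = 72435.64 − 251.76 = 72183.88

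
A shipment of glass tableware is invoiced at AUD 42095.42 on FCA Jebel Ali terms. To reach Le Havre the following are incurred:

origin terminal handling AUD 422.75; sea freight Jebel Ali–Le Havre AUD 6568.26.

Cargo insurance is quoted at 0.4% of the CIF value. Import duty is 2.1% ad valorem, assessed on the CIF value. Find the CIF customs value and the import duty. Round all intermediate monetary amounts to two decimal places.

Let C be the CIF value. C = FCA price + pre-shipment costs + freight + 0.4% × C
C − 0.4% × C = 42095.42 + 422.75 + 6568.26
0.996 × C = 49086.43
C = 49086.43 / 0.996 = 49283.56
Insurance premium = 0.4% × 49283.56 = 197.13
Import duty = 49283.56 × 2.1% = 1034.95

CIF value: AUD 49283.56; import duty: AUD 1034.95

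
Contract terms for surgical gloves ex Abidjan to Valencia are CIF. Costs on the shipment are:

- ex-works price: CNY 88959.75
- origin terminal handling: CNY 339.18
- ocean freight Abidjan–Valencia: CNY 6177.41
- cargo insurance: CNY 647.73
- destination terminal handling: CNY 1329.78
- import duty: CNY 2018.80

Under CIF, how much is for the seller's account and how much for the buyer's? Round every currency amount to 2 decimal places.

CIF: the seller pays costs through ocean freight and marine insurance to the destination port.
Seller's account: goods 88959.75 + origin terminal 339.18 + freight 6177.41 + insurance 647.73 = 96124.07
Buyer's account: destination terminal 1329.78 + duty 2018.80 = 3348.58

Seller: CNY 96124.07; buyer: CNY 3348.58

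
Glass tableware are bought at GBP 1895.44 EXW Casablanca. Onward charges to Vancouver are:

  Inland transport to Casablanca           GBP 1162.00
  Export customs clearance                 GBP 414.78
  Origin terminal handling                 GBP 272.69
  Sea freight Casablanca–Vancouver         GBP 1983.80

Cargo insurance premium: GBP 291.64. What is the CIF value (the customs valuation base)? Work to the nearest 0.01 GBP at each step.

CIF value: GBP 6020.35

CIF = EXW price + pre-shipment costs + freight + insurance
CIF = 1895.44 + 1162.00 + 414.78 + 272.69 + 1983.80 + 291.64 = 6020.35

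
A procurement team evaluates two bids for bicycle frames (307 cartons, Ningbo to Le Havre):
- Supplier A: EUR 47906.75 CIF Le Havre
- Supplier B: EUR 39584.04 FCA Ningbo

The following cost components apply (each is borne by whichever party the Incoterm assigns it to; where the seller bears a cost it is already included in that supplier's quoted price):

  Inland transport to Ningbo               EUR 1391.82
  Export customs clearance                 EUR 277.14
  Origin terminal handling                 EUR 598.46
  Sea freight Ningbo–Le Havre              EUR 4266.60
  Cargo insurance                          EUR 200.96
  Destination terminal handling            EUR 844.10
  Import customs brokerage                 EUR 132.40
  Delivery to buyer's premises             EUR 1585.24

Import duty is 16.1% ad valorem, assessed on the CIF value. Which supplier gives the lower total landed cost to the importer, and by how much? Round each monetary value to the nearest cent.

Supplier B is cheaper by EUR 3781.02

Supplier A (CIF):
The CIF price already equals the CIF value: 47906.75
Import duty = 47906.75 × 16.1% = 7712.99
Buyer bears (A): 844.10 + 132.40 + 1585.24 = 2561.74
Landed cost (A) = invoice 47906.75 + 2561.74 + duty 7712.99 = 58181.48
Supplier B (FCA):
CIF value = FCA price + origin terminal + freight + insurance = 39584.04 + 598.46 + 4266.60 + 200.96 = 44650.06
Import duty = 44650.06 × 16.1% = 7188.66
Buyer bears (B): 598.46 + 4266.60 + 200.96 + 844.10 + 132.40 + 1585.24 = 7627.76
Landed cost (B) = invoice 39584.04 + 7627.76 + duty 7188.66 = 54400.46
Difference = |58181.48 − 54400.46| = 3781.02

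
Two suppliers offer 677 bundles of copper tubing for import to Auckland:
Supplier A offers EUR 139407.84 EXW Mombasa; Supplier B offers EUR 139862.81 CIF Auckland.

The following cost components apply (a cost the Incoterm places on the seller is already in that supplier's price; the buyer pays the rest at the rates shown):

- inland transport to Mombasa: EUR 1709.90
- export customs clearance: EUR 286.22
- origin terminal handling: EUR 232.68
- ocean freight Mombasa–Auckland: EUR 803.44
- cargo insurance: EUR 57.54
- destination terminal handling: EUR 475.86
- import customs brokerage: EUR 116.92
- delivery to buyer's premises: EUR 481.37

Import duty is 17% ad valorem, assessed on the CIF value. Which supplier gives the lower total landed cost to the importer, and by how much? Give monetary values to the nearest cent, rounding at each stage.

Supplier A (EXW):
CIF value = EXW price + inland to port + export clearance + origin terminal + freight + insurance = 139407.84 + 1709.90 + 286.22 + 232.68 + 803.44 + 57.54 = 142497.62
Import duty = 142497.62 × 17% = 24224.60
Buyer bears (A): 1709.90 + 286.22 + 232.68 + 803.44 + 57.54 + 475.86 + 116.92 + 481.37 = 4163.93
Landed cost (A) = invoice 139407.84 + 4163.93 + duty 24224.60 = 167796.37
Supplier B (CIF):
The CIF price already equals the CIF value: 139862.81
Import duty = 139862.81 × 17% = 23776.68
Buyer bears (B): 475.86 + 116.92 + 481.37 = 1074.15
Landed cost (B) = invoice 139862.81 + 1074.15 + duty 23776.68 = 164713.64
Difference = |167796.37 − 164713.64| = 3082.73

Supplier B is cheaper by EUR 3082.73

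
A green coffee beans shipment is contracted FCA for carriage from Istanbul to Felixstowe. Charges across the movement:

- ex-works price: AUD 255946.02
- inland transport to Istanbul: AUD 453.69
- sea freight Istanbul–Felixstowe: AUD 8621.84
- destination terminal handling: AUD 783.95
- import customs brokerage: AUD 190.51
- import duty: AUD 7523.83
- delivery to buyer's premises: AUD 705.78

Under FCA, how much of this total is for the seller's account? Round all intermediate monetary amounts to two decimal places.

FCA: the seller delivers export-cleared goods to the carrier; the buyer bears costs from that point.
Seller's account: goods 255946.02 + inland to port 453.69 = 256399.71
Buyer's account: freight 8621.84 + destination terminal 783.95 + brokerage 190.51 + duty 7523.83 + delivery 705.78 = 17825.91

Seller's account: AUD 256399.71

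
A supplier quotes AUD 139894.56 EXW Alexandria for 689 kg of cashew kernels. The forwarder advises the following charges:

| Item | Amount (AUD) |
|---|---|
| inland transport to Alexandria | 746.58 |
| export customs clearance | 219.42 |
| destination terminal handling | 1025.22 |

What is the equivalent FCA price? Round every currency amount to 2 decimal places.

Not relevant to the conversion: destination terminal — on the buyer under both terms; not part of either seller's price.
From EXW to FCA, the seller additionally bears: inland to port, export clearance.
FCA price = 139894.56 + 746.58 + 219.42 = 140860.56

FCA price: AUD 140860.56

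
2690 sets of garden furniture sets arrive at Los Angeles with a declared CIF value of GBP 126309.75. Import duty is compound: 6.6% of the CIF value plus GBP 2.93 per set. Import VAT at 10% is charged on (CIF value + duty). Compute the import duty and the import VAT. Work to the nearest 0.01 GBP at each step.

Ad valorem component: 126309.75 × 6.6% = 8336.44
Specific component: 2690 × 2.93 = 7881.70
Import duty = 8336.44 + 7881.70 = 16218.14
VAT base = CIF + duty = 126309.75 + 16218.14 = 142527.89
Import VAT = 142527.89 × 10% = 14252.79

Import duty: GBP 16218.14; import VAT: GBP 14252.79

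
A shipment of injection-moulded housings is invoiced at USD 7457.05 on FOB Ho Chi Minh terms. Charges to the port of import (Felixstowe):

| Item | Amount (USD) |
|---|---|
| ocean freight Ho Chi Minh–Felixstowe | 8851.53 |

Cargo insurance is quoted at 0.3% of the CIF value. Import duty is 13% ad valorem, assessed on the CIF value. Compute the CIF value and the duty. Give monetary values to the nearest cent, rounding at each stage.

CIF value: USD 16357.65; import duty: USD 2126.49

Let C be the CIF value. C = FOB price + freight + 0.3% × C
C − 0.3% × C = 7457.05 + 8851.53
0.997 × C = 16308.58
C = 16308.58 / 0.997 = 16357.65
Insurance premium = 0.3% × 16357.65 = 49.07
Import duty = 16357.65 × 13% = 2126.49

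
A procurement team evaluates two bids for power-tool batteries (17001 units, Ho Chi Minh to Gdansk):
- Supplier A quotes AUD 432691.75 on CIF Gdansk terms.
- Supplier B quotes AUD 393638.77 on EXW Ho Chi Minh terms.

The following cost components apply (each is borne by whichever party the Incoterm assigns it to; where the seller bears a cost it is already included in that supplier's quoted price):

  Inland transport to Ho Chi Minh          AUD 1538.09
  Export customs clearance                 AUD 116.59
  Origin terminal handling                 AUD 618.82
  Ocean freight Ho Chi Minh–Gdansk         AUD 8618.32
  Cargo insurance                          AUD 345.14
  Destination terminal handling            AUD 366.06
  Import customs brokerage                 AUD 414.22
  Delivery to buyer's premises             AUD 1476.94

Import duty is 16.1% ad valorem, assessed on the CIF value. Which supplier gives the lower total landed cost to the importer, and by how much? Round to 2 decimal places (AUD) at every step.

Supplier A (CIF):
The CIF price already equals the CIF value: 432691.75
Import duty = 432691.75 × 16.1% = 69663.37
Buyer bears (A): 366.06 + 414.22 + 1476.94 = 2257.22
Landed cost (A) = invoice 432691.75 + 2257.22 + duty 69663.37 = 504612.34
Supplier B (EXW):
CIF value = EXW price + inland to port + export clearance + origin terminal + freight + insurance = 393638.77 + 1538.09 + 116.59 + 618.82 + 8618.32 + 345.14 = 404875.73
Import duty = 404875.73 × 16.1% = 65184.99
Buyer bears (B): 1538.09 + 116.59 + 618.82 + 8618.32 + 345.14 + 366.06 + 414.22 + 1476.94 = 13494.18
Landed cost (B) = invoice 393638.77 + 13494.18 + duty 65184.99 = 472317.94
Difference = |504612.34 − 472317.94| = 32294.40

Supplier B is cheaper by AUD 32294.40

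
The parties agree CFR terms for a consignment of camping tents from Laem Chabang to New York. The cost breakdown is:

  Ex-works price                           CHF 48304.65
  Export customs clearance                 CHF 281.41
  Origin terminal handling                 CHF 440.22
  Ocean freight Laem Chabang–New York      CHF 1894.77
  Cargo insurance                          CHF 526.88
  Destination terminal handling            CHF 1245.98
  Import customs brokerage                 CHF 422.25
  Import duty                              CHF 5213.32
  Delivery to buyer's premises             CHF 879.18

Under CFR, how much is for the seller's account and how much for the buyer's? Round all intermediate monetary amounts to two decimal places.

CFR: the seller pays costs through ocean freight to the destination port, but not insurance.
Seller's account: goods 48304.65 + export clearance 281.41 + origin terminal 440.22 + freight 1894.77 = 50921.05
Buyer's account: insurance 526.88 + destination terminal 1245.98 + brokerage 422.25 + duty 5213.32 + delivery 879.18 = 8287.61

Seller: CHF 50921.05; buyer: CHF 8287.61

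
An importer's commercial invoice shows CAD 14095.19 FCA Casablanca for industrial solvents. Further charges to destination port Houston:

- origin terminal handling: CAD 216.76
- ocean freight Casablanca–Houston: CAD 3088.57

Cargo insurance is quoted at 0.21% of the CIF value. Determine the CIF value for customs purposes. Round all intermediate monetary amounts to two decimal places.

CIF value: CAD 17437.14

Let C be the CIF value. C = FCA price + pre-shipment costs + freight + 0.21% × C
C − 0.21% × C = 14095.19 + 216.76 + 3088.57
0.9979 × C = 17400.52
C = 17400.52 / 0.9979 = 17437.14
Insurance premium = 0.21% × 17437.14 = 36.62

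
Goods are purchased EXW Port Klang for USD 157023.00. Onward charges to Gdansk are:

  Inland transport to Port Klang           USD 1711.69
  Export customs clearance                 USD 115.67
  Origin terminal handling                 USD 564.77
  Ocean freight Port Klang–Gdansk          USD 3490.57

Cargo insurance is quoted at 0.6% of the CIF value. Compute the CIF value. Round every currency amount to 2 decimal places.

CIF value: USD 163889.03

Let C be the CIF value. C = EXW price + pre-shipment costs + freight + 0.6% × C
C − 0.6% × C = 157023.00 + 1711.69 + 115.67 + 564.77 + 3490.57
0.994 × C = 162905.70
C = 162905.70 / 0.994 = 163889.03
Insurance premium = 0.6% × 163889.03 = 983.33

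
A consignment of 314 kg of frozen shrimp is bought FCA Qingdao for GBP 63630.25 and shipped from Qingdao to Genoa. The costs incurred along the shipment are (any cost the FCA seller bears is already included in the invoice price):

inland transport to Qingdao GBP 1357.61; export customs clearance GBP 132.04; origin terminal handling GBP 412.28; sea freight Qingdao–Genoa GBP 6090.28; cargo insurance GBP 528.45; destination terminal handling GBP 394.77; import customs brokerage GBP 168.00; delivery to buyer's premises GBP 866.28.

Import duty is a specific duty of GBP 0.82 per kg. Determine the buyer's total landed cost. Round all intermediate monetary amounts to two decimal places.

FCA: the seller delivers export-cleared goods to the carrier; the buyer bears costs from that point.
Already in the invoice (seller's account under FCA): inland to port, export clearance — exclude.
CIF value = FCA price + origin terminal + freight + insurance = 63630.25 + 412.28 + 6090.28 + 528.45 = 70661.26
Import duty = 314 × 0.82 = 257.48
Buyer bears: origin terminal 412.28 + freight 6090.28 + insurance 528.45 + destination terminal 394.77 + brokerage 168.00 + delivery 866.28 + duty 257.48 = 8717.54
Landed cost = invoice 63630.25 + 8717.54 = 72347.79

Total landed cost: GBP 72347.79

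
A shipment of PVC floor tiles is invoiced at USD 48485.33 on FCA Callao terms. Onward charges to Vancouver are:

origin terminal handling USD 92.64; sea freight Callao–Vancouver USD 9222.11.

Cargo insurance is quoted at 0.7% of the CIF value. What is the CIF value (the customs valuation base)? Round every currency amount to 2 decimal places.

CIF value: USD 58207.53

Let C be the CIF value. C = FCA price + pre-shipment costs + freight + 0.7% × C
C − 0.7% × C = 48485.33 + 92.64 + 9222.11
0.993 × C = 57800.08
C = 57800.08 / 0.993 = 58207.53
Insurance premium = 0.7% × 58207.53 = 407.45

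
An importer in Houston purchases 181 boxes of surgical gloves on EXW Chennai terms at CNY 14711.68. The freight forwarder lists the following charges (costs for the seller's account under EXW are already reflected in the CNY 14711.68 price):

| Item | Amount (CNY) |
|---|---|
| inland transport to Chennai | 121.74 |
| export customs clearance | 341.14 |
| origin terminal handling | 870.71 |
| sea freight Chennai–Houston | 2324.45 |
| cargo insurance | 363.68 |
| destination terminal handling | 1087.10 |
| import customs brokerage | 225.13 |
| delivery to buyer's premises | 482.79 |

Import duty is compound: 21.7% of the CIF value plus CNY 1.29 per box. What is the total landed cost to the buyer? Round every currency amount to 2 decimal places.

Total landed cost: CNY 24827.06

EXW: the seller makes goods available at their premises; the buyer bears all onward costs.
CIF value = EXW price + inland to port + export clearance + origin terminal + freight + insurance = 14711.68 + 121.74 + 341.14 + 870.71 + 2324.45 + 363.68 = 18733.40
Ad valorem component: 18733.40 × 21.7% = 4065.15
Specific component: 181 × 1.29 = 233.49
Import duty = 4065.15 + 233.49 = 4298.64
Buyer bears: inland to port 121.74 + export clearance 341.14 + origin terminal 870.71 + freight 2324.45 + insurance 363.68 + destination terminal 1087.10 + brokerage 225.13 + delivery 482.79 + duty 4298.64 = 10115.38
Landed cost = invoice 14711.68 + 10115.38 = 24827.06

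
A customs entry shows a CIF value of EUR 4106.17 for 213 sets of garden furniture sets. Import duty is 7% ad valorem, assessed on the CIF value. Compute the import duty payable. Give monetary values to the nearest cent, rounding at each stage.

Import duty = 4106.17 × 7% = 287.43

Import duty: EUR 287.43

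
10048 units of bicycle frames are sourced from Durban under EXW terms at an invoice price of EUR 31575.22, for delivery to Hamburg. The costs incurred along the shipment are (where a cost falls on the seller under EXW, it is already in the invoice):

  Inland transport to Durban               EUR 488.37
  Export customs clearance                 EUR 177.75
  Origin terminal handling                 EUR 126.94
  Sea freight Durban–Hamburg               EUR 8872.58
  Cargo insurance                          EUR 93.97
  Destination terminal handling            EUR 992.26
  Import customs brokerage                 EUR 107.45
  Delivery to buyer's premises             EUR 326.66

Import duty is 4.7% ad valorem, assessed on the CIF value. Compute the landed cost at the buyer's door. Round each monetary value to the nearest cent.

Total landed cost: EUR 44703.94

EXW: the seller makes goods available at their premises; the buyer bears all onward costs.
CIF value = EXW price + inland to port + export clearance + origin terminal + freight + insurance = 31575.22 + 488.37 + 177.75 + 126.94 + 8872.58 + 93.97 = 41334.83
Import duty = 41334.83 × 4.7% = 1942.74
Buyer bears: inland to port 488.37 + export clearance 177.75 + origin terminal 126.94 + freight 8872.58 + insurance 93.97 + destination terminal 992.26 + brokerage 107.45 + delivery 326.66 + duty 1942.74 = 13128.72
Landed cost = invoice 31575.22 + 13128.72 = 44703.94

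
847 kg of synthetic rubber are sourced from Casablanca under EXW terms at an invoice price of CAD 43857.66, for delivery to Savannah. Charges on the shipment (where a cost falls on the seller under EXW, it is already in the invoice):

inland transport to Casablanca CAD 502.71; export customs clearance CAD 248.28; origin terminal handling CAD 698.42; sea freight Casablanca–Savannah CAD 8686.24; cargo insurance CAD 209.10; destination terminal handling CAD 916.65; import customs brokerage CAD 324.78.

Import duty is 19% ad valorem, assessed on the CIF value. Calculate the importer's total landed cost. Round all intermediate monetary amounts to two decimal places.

Total landed cost: CAD 65742.30

EXW: the seller makes goods available at their premises; the buyer bears all onward costs.
CIF value = EXW price + inland to port + export clearance + origin terminal + freight + insurance = 43857.66 + 502.71 + 248.28 + 698.42 + 8686.24 + 209.10 = 54202.41
Import duty = 54202.41 × 19% = 10298.46
Buyer bears: inland to port 502.71 + export clearance 248.28 + origin terminal 698.42 + freight 8686.24 + insurance 209.10 + destination terminal 916.65 + brokerage 324.78 + duty 10298.46 = 21884.64
Landed cost = invoice 43857.66 + 21884.64 = 65742.30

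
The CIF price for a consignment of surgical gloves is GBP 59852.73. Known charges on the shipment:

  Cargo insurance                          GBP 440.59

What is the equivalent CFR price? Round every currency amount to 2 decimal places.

From CIF to CFR, the seller no longer bears: insurance.
CFR price = 59852.73 − 440.59 = 59412.14

CFR price: GBP 59412.14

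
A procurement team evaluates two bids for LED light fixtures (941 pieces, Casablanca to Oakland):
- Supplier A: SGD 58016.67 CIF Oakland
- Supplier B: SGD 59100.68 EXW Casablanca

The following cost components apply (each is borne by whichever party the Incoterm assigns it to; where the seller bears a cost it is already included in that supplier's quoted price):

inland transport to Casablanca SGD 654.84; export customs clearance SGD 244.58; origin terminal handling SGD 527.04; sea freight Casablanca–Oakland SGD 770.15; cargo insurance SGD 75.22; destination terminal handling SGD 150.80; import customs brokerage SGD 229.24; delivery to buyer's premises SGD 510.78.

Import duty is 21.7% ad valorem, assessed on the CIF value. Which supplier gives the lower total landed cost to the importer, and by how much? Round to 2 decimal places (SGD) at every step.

Supplier A is cheaper by SGD 4084.05

Supplier A (CIF):
The CIF price already equals the CIF value: 58016.67
Import duty = 58016.67 × 21.7% = 12589.62
Buyer bears (A): 150.80 + 229.24 + 510.78 = 890.82
Landed cost (A) = invoice 58016.67 + 890.82 + duty 12589.62 = 71497.11
Supplier B (EXW):
CIF value = EXW price + inland to port + export clearance + origin terminal + freight + insurance = 59100.68 + 654.84 + 244.58 + 527.04 + 770.15 + 75.22 = 61372.51
Import duty = 61372.51 × 21.7% = 13317.83
Buyer bears (B): 654.84 + 244.58 + 527.04 + 770.15 + 75.22 + 150.80 + 229.24 + 510.78 = 3162.65
Landed cost (B) = invoice 59100.68 + 3162.65 + duty 13317.83 = 75581.16
Difference = |71497.11 − 75581.16| = 4084.05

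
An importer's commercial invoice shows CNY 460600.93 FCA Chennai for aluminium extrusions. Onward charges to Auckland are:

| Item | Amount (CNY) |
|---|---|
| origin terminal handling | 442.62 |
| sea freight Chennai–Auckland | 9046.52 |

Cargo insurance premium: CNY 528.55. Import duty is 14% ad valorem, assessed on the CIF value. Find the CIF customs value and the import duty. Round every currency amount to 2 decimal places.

CIF value: CNY 470618.62; import duty: CNY 65886.61

CIF = FCA price + pre-shipment costs + freight + insurance
CIF = 460600.93 + 442.62 + 9046.52 + 528.55 = 470618.62
Import duty = 470618.62 × 14% = 65886.61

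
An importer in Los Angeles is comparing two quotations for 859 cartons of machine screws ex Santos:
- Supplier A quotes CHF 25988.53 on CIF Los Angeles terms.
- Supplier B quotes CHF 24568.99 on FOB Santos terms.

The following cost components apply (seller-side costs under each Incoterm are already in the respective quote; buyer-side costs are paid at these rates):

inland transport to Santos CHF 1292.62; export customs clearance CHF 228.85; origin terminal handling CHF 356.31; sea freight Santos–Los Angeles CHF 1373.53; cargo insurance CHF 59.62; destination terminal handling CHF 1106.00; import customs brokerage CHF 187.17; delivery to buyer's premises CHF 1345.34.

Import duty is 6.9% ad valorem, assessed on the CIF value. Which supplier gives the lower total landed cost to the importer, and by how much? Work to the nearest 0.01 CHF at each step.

Supplier A (CIF):
The CIF price already equals the CIF value: 25988.53
Import duty = 25988.53 × 6.9% = 1793.21
Buyer bears (A): 1106.00 + 187.17 + 1345.34 = 2638.51
Landed cost (A) = invoice 25988.53 + 2638.51 + duty 1793.21 = 30420.25
Supplier B (FOB):
CIF value = FOB price + freight + insurance = 24568.99 + 1373.53 + 59.62 = 26002.14
Import duty = 26002.14 × 6.9% = 1794.15
Buyer bears (B): 1373.53 + 59.62 + 1106.00 + 187.17 + 1345.34 = 4071.66
Landed cost (B) = invoice 24568.99 + 4071.66 + duty 1794.15 = 30434.80
Difference = |30420.25 − 30434.80| = 14.55

Supplier A is cheaper by CHF 14.55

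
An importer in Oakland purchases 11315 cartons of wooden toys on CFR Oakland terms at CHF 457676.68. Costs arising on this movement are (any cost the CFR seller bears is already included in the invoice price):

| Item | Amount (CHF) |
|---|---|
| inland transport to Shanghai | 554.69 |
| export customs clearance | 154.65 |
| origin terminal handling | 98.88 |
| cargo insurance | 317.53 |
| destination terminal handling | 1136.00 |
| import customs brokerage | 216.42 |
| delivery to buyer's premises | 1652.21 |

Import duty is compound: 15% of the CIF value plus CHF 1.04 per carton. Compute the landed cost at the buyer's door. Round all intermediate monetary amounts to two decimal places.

Total landed cost: CHF 541465.57

CFR: the seller pays costs through ocean freight to the destination port, but not insurance.
Already in the invoice (seller's account under CFR): inland to port, export clearance, origin terminal — exclude.
CIF value = CFR price + insurance = 457676.68 + 317.53 = 457994.21
Ad valorem component: 457994.21 × 15% = 68699.13
Specific component: 11315 × 1.04 = 11767.60
Import duty = 68699.13 + 11767.60 = 80466.73
Buyer bears: insurance 317.53 + destination terminal 1136.00 + brokerage 216.42 + delivery 1652.21 + duty 80466.73 = 83788.89
Landed cost = invoice 457676.68 + 83788.89 = 541465.57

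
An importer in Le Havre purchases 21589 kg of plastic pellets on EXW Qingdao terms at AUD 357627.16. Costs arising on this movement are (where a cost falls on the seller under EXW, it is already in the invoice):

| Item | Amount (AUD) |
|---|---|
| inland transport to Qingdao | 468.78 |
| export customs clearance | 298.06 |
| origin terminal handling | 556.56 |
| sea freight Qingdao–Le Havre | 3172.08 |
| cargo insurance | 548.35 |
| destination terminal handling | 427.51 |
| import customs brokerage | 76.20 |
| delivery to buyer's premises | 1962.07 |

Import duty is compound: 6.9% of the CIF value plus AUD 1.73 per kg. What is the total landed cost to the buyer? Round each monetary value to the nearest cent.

EXW: the seller makes goods available at their premises; the buyer bears all onward costs.
CIF value = EXW price + inland to port + export clearance + origin terminal + freight + insurance = 357627.16 + 468.78 + 298.06 + 556.56 + 3172.08 + 548.35 = 362670.99
Ad valorem component: 362670.99 × 6.9% = 25024.30
Specific component: 21589 × 1.73 = 37348.97
Import duty = 25024.30 + 37348.97 = 62373.27
Buyer bears: inland to port 468.78 + export clearance 298.06 + origin terminal 556.56 + freight 3172.08 + insurance 548.35 + destination terminal 427.51 + brokerage 76.20 + delivery 1962.07 + duty 62373.27 = 69882.88
Landed cost = invoice 357627.16 + 69882.88 = 427510.04

Total landed cost: AUD 427510.04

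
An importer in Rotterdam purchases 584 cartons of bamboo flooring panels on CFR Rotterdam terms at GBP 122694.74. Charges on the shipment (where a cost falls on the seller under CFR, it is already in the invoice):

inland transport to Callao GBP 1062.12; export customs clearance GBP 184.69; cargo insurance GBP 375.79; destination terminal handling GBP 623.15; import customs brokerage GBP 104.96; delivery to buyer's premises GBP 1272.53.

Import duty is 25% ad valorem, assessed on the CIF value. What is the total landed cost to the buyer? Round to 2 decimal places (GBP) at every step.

Total landed cost: GBP 155838.80

CFR: the seller pays costs through ocean freight to the destination port, but not insurance.
Already in the invoice (seller's account under CFR): inland to port, export clearance — exclude.
CIF value = CFR price + insurance = 122694.74 + 375.79 = 123070.53
Import duty = 123070.53 × 25% = 30767.63
Buyer bears: insurance 375.79 + destination terminal 623.15 + brokerage 104.96 + delivery 1272.53 + duty 30767.63 = 33144.06
Landed cost = invoice 122694.74 + 33144.06 = 155838.80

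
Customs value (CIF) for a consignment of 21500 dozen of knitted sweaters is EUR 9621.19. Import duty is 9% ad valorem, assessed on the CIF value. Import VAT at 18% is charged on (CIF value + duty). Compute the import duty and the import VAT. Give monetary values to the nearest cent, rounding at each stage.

Import duty: EUR 865.91; import VAT: EUR 1887.68

Import duty = 9621.19 × 9% = 865.91
VAT base = CIF + duty = 9621.19 + 865.91 = 10487.10
Import VAT = 10487.10 × 18% = 1887.68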